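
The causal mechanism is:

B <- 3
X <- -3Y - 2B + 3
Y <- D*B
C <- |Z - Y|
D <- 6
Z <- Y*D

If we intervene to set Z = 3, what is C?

The intervention breaks the incoming arrows to Z: Z <- Y*D no longer applies, and Z = 3.
Y = D*B  [with D=6, B=3]  = 18
C = |Z - Y|  [with Z=3, Y=18]  = 15

15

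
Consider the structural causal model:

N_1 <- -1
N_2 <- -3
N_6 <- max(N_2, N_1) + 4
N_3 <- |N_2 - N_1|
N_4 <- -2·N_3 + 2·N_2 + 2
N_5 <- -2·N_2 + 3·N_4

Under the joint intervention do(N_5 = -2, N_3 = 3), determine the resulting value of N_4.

-10

Under do(N_5 = -2, N_3 = 3), each intervened variable's structural equation is replaced by its fixed value.
N_4 = -2·N_3 + 2·N_2 + 2  [with N_3=3, N_2=-3]  = -10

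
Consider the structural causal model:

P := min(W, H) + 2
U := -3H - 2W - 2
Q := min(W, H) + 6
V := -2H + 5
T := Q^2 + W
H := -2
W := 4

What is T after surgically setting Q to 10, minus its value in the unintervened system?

The intervention breaks the incoming arrows to Q: Q := min(W, H) + 6 no longer applies, and Q = 10.
T = Q^2 + W  [with Q=10, W=4]  = 104
Without intervention: Q = min(W, H) + 6  [with W=4, H=-2]  = 4; T = Q^2 + W  [with Q=4, W=4]  = 20.
Change = 104 − 20 = 84.

84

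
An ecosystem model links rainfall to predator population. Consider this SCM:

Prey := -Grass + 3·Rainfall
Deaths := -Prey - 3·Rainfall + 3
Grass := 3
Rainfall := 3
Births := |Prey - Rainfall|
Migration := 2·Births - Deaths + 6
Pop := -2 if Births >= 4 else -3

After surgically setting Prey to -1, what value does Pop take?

The intervention breaks the incoming arrows to Prey: Prey := -Grass + 3·Rainfall no longer applies, and Prey = -1.
Births = |Prey - Rainfall|  [with Prey=-1, Rainfall=3]  = 4
Pop = -2 if Births >= 4 else -3  [with Births=4]  = -2

-2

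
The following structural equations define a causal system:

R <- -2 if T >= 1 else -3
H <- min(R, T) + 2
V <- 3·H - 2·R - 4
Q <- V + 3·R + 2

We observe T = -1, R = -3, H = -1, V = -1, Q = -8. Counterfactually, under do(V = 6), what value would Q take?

Intervening sets V = 6 and removes its equation (V <- 3·H - 2·R - 4).
R = -2 if T >= 1 else -3  [with T=-1]  = -3
Q = V + 3·R + 2  [with V=6, R=-3]  = -1

-1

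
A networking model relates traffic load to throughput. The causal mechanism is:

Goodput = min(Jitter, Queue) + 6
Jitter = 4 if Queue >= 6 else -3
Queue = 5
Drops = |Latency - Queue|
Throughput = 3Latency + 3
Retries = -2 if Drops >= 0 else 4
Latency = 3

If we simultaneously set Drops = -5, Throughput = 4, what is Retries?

Setting Drops = -5, Throughput = 4 by intervention discards those variables' equations.
Retries = -2 if Drops >= 0 else 4  [with Drops=-5]  = 4

4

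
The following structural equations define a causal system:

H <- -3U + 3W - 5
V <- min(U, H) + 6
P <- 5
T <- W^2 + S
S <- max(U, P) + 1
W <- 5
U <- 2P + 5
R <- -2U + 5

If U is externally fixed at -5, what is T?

The intervention breaks the incoming arrows to U: U <- 2P + 5 no longer applies, and U = -5.
S = max(U, P) + 1  [with U=-5, P=5]  = 6
T = W^2 + S  [with W=5, S=6]  = 31

31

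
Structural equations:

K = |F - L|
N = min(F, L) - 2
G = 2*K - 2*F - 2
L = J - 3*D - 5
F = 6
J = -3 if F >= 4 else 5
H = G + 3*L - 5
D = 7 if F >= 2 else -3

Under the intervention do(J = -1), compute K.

33

do(J=-1) replaces the equation J = -3 if F >= 4 else 5 with the constant J = -1.
D = 7 if F >= 2 else -3  [with F=6]  = 7
L = J - 3*D - 5  [with J=-1, D=7]  = -27
K = |F - L|  [with F=6, L=-27]  = 33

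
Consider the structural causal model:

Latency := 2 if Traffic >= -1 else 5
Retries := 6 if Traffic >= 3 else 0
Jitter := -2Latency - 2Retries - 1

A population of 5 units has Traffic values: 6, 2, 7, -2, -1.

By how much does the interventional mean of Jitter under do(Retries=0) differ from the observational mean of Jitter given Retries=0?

0.8

The intervention sets Retries=0 in all 5 units regardless of Traffic. Recomputing Jitter per unit gives -5, -5, -5, -11, -5; average -6.2.
Observing Retries=0 restricts to units where Retries's equation naturally yields 0: Traffic ∈ {2, -2, -1}. In that subpopulation Jitter = -5, -11, -5, mean -7.
Difference = -6.2 − (-7) = 0.8.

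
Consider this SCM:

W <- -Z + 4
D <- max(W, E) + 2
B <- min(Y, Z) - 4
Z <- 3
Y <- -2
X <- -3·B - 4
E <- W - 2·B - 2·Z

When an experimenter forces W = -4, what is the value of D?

The intervention breaks the incoming arrows to W: W <- -Z + 4 no longer applies, and W = -4.
B = min(Y, Z) - 4  [with Y=-2, Z=3]  = -6
E = W - 2·B - 2·Z  [with W=-4, B=-6, Z=3]  = 2
D = max(W, E) + 2  [with W=-4, E=2]  = 4

4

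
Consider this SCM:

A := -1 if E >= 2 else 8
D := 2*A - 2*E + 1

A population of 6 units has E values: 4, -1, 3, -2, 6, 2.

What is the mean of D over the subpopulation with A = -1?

Conditioning on A=-1 selects the 4 unit(s) with E ∈ {4, 3, 6, 2}. Their D values: -9, -7, -13, -5. Mean = -8.5.

-8.5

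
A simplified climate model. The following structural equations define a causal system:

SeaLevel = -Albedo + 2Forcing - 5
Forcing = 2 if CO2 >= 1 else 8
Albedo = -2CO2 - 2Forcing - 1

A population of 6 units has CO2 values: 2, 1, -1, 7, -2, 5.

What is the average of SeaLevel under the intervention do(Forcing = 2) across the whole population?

8

Under do(Forcing=2), Forcing's equation is replaced by Forcing=2 for every unit. Per-unit SeaLevel: 8, 6, 2, 18, 0, 14. Mean = 8.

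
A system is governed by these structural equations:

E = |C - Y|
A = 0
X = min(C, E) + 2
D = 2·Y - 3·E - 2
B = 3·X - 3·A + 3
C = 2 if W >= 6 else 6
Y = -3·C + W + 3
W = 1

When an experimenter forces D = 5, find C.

Under do(D=5), the mechanism D = 2·Y - 3·E - 2 is discarded; D is fixed at 5.
No directed path runs from D to C, so C keeps its natural value.
C = 2 if W >= 6 else 6  [with W=1]  = 6

6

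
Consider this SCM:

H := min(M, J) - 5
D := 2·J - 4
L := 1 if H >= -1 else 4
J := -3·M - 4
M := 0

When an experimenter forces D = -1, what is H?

-9

The intervention breaks the incoming arrows to D: D := 2·J - 4 no longer applies, and D = -1.
H is not downstream of the intervention, so its value is determined by the original equations.
J = -3·M - 4  [with M=0]  = -4
H = min(M, J) - 5  [with M=0, J=-4]  = -9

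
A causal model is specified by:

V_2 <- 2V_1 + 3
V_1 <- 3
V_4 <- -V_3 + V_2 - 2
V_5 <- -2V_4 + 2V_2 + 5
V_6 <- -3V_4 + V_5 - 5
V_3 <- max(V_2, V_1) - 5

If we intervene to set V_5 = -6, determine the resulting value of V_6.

-20

The intervention breaks the incoming arrows to V_5: V_5 <- -2V_4 + 2V_2 + 5 no longer applies, and V_5 = -6.
V_2 = 2V_1 + 3  [with V_1=3]  = 9
V_3 = max(V_2, V_1) - 5  [with V_2=9, V_1=3]  = 4
V_4 = -V_3 + V_2 - 2  [with V_3=4, V_2=9]  = 3
V_6 = -3V_4 + V_5 - 5  [with V_4=3, V_5=-6]  = -20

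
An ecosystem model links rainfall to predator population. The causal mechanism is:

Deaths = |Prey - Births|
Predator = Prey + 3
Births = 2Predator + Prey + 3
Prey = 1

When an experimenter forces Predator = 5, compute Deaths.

13

Under do(Predator=5), the mechanism Predator = Prey + 3 is discarded; Predator is fixed at 5.
Births = 2Predator + Prey + 3  [with Predator=5, Prey=1]  = 14
Deaths = |Prey - Births|  [with Prey=1, Births=14]  = 13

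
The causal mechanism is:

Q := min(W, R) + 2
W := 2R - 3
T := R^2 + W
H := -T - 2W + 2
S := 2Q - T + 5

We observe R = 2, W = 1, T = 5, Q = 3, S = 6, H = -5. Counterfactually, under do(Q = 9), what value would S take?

18

Intervening sets Q = 9 and removes its equation (Q := min(W, R) + 2).
W = 2R - 3  [with R=2]  = 1
T = R^2 + W  [with R=2, W=1]  = 5
S = 2Q - T + 5  [with Q=9, T=5]  = 18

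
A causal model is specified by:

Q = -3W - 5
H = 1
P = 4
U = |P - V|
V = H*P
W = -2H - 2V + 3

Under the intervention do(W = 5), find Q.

-20

Under do(W=5), the mechanism W = -2H - 2V + 3 is discarded; W is fixed at 5.
Q = -3W - 5  [with W=5]  = -20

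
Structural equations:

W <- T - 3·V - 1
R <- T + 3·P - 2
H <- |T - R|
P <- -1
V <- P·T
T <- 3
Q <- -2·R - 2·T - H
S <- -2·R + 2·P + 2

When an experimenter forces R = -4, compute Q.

-5

The intervention breaks the incoming arrows to R: R <- T + 3·P - 2 no longer applies, and R = -4.
H = |T - R|  [with T=3, R=-4]  = 7
Q = -2·R - 2·T - H  [with R=-4, T=3, H=7]  = -5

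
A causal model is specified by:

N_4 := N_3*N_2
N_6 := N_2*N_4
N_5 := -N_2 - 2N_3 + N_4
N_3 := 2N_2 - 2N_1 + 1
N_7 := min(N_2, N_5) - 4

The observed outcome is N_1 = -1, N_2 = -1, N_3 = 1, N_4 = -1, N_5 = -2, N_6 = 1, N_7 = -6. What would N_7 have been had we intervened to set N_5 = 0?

Under do(N_5=0), the mechanism N_5 := -N_2 - 2N_3 + N_4 is discarded; N_5 is fixed at 0.
N_7 = min(N_2, N_5) - 4  [with N_2=-1, N_5=0]  = -5

-5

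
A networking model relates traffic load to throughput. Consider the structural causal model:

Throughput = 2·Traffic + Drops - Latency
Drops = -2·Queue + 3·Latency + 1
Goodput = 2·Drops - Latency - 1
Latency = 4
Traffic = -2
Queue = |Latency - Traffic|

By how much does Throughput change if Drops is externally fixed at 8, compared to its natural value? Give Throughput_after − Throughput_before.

7

Intervening sets Drops = 8 and removes its equation (Drops = -2·Queue + 3·Latency + 1).
Throughput = 2·Traffic + Drops - Latency  [with Traffic=-2, Drops=8, Latency=4]  = 0
Without intervention: Queue = |Latency - Traffic|  [with Latency=4, Traffic=-2]  = 6; Drops = -2·Queue + 3·Latency + 1  [with Queue=6, Latency=4]  = 1; Throughput = 2·Traffic + Drops - Latency  [with Traffic=-2, Drops=1, Latency=4]  = -7.
Change = 0 − (-7) = 7.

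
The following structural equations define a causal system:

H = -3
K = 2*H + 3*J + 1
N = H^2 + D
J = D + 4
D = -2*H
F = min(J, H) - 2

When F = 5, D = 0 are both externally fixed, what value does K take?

7

The joint intervention fixes F = 5, D = 0, removing each variable's own equation.
J = D + 4  [with D=0]  = 4
K = 2*H + 3*J + 1  [with H=-3, J=4]  = 7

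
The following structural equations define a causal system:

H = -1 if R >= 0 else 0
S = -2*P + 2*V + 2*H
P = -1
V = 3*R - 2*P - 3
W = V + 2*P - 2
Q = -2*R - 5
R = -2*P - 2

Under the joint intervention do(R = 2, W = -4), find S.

Setting R = 2, W = -4 by intervention discards those variables' equations.
V = 3*R - 2*P - 3  [with R=2, P=-1]  = 5
H = -1 if R >= 0 else 0  [with R=2]  = -1
S = -2*P + 2*V + 2*H  [with P=-1, V=5, H=-1]  = 10

10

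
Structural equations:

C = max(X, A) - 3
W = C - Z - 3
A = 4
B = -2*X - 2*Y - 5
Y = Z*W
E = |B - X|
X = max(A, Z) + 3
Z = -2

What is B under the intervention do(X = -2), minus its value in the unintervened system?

6

The intervention breaks the incoming arrows to X: X = max(A, Z) + 3 no longer applies, and X = -2.
C = max(X, A) - 3  [with X=-2, A=4]  = 1
W = C - Z - 3  [with C=1, Z=-2]  = 0
Y = Z*W  [with Z=-2, W=0]  = 0
B = -2*X - 2*Y - 5  [with X=-2, Y=0]  = -1
Without intervention: X = max(A, Z) + 3  [with A=4, Z=-2]  = 7; C = max(X, A) - 3  [with X=7, A=4]  = 4; W = C - Z - 3  [with C=4, Z=-2]  = 3; Y = Z*W  [with Z=-2, W=3]  = -6; B = -2*X - 2*Y - 5  [with X=7, Y=-6]  = -7.
Change = -1 − (-7) = 6.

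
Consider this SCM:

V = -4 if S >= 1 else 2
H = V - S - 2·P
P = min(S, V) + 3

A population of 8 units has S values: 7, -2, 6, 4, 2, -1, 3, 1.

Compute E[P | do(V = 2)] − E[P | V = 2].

Every unit gets V=2 under the intervention. P values become 5, 1, 5, 5, 5, 2, 5, 4; E[P|do(V=2)] = 4.
Conditioning on V=2 selects the 2 unit(s) with S ∈ {-2, -1}. Their P values: 1, 2. Mean = 1.5.
Difference = 4 − 1.5 = 2.5.

2.5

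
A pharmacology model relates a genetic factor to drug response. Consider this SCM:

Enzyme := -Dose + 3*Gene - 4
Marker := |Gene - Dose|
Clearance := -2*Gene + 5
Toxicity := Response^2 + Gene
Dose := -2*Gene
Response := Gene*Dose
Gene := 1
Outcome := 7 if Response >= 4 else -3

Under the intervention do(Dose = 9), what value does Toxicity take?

Under do(Dose=9), the mechanism Dose := -2*Gene is discarded; Dose is fixed at 9.
Response = Gene*Dose  [with Gene=1, Dose=9]  = 9
Toxicity = Response^2 + Gene  [with Response=9, Gene=1]  = 82

82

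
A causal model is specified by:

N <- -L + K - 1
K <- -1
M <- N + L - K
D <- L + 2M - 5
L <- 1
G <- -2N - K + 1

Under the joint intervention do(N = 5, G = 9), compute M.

7

The joint intervention fixes N = 5, G = 9, removing each variable's own equation.
M = N + L - K  [with N=5, L=1, K=-1]  = 7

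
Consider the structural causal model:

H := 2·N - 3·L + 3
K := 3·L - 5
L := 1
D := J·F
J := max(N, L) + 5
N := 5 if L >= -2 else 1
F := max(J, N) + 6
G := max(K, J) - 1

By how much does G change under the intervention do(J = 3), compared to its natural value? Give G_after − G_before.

do(J=3) replaces the equation J := max(N, L) + 5 with the constant J = 3.
K = 3·L - 5  [with L=1]  = -2
G = max(K, J) - 1  [with K=-2, J=3]  = 2
Without intervention: N = 5 if L >= -2 else 1  [with L=1]  = 5; J = max(N, L) + 5  [with N=5, L=1]  = 10; K = 3·L - 5  [with L=1]  = -2; G = max(K, J) - 1  [with K=-2, J=10]  = 9.
Change = 2 − 9 = -7.

-7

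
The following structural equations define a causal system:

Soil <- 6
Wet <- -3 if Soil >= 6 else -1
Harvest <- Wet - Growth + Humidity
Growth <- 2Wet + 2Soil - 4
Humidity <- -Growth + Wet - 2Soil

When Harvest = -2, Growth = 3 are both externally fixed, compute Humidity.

Under do(Harvest = -2, Growth = 3), each intervened variable's structural equation is replaced by its fixed value.
Wet = -3 if Soil >= 6 else -1  [with Soil=6]  = -3
Humidity = -Growth + Wet - 2Soil  [with Growth=3, Wet=-3, Soil=6]  = -18

-18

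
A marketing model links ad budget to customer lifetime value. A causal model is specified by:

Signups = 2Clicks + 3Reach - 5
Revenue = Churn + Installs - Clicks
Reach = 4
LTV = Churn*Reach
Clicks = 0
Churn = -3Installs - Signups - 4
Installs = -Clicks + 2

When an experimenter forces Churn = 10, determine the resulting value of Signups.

The intervention breaks the incoming arrows to Churn: Churn = -3Installs - Signups - 4 no longer applies, and Churn = 10.
Since Signups is not a descendant of the intervened variable, it is unaffected.
Signups = 2Clicks + 3Reach - 5  [with Clicks=0, Reach=4]  = 7

7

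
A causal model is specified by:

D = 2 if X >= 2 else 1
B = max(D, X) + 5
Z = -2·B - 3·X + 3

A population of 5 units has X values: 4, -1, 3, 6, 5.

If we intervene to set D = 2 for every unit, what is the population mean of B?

9

Every unit gets D=2 under the intervention. B values become 9, 7, 8, 11, 10; E[B|do(D=2)] = 9.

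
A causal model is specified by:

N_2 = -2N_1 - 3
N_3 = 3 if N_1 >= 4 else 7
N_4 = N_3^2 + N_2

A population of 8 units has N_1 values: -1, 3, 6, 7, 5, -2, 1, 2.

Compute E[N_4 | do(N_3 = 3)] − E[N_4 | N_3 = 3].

Under do(N_3=3), N_3's equation is replaced by N_3=3 for every unit. Per-unit N_4: 8, 0, -6, -8, -4, 10, 4, 2. Mean = 0.75.
Conditioning on N_3=3 selects the 3 unit(s) with N_1 ∈ {6, 7, 5}. Their N_4 values: -6, -8, -4. Mean = -6.
Difference = 0.75 − (-6) = 6.75.

6.75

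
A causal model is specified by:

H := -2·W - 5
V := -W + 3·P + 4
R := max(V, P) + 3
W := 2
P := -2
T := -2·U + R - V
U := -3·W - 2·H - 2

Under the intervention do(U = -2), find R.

1

Under do(U=-2), the mechanism U := -3·W - 2·H - 2 is discarded; U is fixed at -2.
Since R is not a descendant of the intervened variable, it is unaffected.
V = -W + 3·P + 4  [with W=2, P=-2]  = -4
R = max(V, P) + 3  [with V=-4, P=-2]  = 1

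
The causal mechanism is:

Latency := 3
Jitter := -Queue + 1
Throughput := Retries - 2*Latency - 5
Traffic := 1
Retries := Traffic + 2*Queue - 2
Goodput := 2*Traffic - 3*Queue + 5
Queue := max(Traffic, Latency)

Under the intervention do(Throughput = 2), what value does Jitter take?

-2

do(Throughput=2) replaces the equation Throughput := Retries - 2*Latency - 5 with the constant Throughput = 2.
Since Jitter is not a descendant of the intervened variable, it is unaffected.
Queue = max(Traffic, Latency)  [with Traffic=1, Latency=3]  = 3
Jitter = -Queue + 1  [with Queue=3]  = -2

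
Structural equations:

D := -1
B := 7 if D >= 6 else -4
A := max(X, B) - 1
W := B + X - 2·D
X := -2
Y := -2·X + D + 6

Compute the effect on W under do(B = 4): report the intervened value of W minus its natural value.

8

Under do(B=4), the mechanism B := 7 if D >= 6 else -4 is discarded; B is fixed at 4.
W = B + X - 2·D  [with B=4, X=-2, D=-1]  = 4
Without intervention: B = 7 if D >= 6 else -4  [with D=-1]  = -4; W = B + X - 2·D  [with B=-4, X=-2, D=-1]  = -4.
Change = 4 − (-4) = 8.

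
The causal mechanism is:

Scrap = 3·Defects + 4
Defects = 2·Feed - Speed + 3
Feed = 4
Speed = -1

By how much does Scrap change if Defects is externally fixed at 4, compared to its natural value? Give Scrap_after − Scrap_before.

-24

The intervention breaks the incoming arrows to Defects: Defects = 2·Feed - Speed + 3 no longer applies, and Defects = 4.
Scrap = 3·Defects + 4  [with Defects=4]  = 16
Without intervention: Defects = 2·Feed - Speed + 3  [with Feed=4, Speed=-1]  = 12; Scrap = 3·Defects + 4  [with Defects=12]  = 40.
Change = 16 − 40 = -24.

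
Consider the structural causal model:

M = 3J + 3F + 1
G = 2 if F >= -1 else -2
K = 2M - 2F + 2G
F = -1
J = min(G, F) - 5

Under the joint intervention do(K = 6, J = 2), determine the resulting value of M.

Under do(K = 6, J = 2), each intervened variable's structural equation is replaced by its fixed value.
M = 3J + 3F + 1  [with J=2, F=-1]  = 4

4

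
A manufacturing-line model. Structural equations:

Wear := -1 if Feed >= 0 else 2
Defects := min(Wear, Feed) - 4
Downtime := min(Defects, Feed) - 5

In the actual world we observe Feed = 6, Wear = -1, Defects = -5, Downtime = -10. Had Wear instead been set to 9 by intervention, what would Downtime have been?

Under do(Wear=9), the mechanism Wear := -1 if Feed >= 0 else 2 is discarded; Wear is fixed at 9.
Defects = min(Wear, Feed) - 4  [with Wear=9, Feed=6]  = 2
Downtime = min(Defects, Feed) - 5  [with Defects=2, Feed=6]  = -3

-3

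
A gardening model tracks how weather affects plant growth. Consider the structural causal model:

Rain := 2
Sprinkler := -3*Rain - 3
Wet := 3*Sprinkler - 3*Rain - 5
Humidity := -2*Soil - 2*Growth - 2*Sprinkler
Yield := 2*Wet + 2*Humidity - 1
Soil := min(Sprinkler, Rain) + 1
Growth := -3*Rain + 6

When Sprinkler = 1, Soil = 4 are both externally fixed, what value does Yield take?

-37

Under do(Sprinkler = 1, Soil = 4), each intervened variable's structural equation is replaced by its fixed value.
Wet = 3*Sprinkler - 3*Rain - 5  [with Sprinkler=1, Rain=2]  = -8
Growth = -3*Rain + 6  [with Rain=2]  = 0
Humidity = -2*Soil - 2*Growth - 2*Sprinkler  [with Soil=4, Growth=0, Sprinkler=1]  = -10
Yield = 2*Wet + 2*Humidity - 1  [with Wet=-8, Humidity=-10]  = -37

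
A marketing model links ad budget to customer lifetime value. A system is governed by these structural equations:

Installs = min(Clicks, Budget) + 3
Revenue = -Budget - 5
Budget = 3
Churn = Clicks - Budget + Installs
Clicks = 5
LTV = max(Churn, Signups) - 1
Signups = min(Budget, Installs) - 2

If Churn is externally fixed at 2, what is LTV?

1

Under do(Churn=2), the mechanism Churn = Clicks - Budget + Installs is discarded; Churn is fixed at 2.
Installs = min(Clicks, Budget) + 3  [with Clicks=5, Budget=3]  = 6
Signups = min(Budget, Installs) - 2  [with Budget=3, Installs=6]  = 1
LTV = max(Churn, Signups) - 1  [with Churn=2, Signups=1]  = 1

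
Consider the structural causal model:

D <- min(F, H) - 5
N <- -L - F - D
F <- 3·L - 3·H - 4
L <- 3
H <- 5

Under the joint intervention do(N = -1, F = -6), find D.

-11

Under do(N = -1, F = -6), each intervened variable's structural equation is replaced by its fixed value.
D = min(F, H) - 5  [with F=-6, H=5]  = -11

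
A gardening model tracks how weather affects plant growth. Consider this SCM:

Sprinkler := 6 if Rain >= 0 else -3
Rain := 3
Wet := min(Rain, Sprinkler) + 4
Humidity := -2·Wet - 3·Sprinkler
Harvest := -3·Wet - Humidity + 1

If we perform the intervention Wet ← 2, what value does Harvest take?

do(Wet=2) replaces the equation Wet := min(Rain, Sprinkler) + 4 with the constant Wet = 2.
Sprinkler = 6 if Rain >= 0 else -3  [with Rain=3]  = 6
Humidity = -2·Wet - 3·Sprinkler  [with Wet=2, Sprinkler=6]  = -22
Harvest = -3·Wet - Humidity + 1  [with Wet=2, Humidity=-22]  = 17

17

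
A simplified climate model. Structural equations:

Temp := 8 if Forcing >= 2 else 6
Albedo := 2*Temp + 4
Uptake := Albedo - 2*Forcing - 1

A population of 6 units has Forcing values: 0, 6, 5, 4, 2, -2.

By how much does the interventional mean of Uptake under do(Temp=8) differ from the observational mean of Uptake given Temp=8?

3.5

Every unit gets Temp=8 under the intervention. Uptake values become 19, 7, 9, 11, 15, 23; E[Uptake|do(Temp=8)] = 14.
E[Uptake|Temp=8] averages over only the 4 units with Temp=8 (Forcing = 6, 5, 4, 2): Uptake = 7, 9, 11, 15, mean 10.5.
Difference = 14 − 10.5 = 3.5.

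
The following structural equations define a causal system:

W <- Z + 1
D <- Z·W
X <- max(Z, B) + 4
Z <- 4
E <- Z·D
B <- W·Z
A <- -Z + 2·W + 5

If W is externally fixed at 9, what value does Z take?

4

Under do(W=9), the mechanism W <- Z + 1 is discarded; W is fixed at 9.
Z is not downstream of the intervention, so its value is determined by the original equations.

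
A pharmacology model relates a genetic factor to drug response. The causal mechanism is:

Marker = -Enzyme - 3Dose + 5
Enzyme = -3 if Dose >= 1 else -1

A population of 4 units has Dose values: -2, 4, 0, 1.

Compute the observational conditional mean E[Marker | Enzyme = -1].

Conditioning on Enzyme=-1 selects the 2 unit(s) with Dose ∈ {-2, 0}. Their Marker values: 12, 6. Mean = 9.

9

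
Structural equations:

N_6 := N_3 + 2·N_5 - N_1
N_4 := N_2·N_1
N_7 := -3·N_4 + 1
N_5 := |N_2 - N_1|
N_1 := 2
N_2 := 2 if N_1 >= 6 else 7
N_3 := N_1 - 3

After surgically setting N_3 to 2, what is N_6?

10

The intervention breaks the incoming arrows to N_3: N_3 := N_1 - 3 no longer applies, and N_3 = 2.
N_2 = 2 if N_1 >= 6 else 7  [with N_1=2]  = 7
N_5 = |N_2 - N_1|  [with N_2=7, N_1=2]  = 5
N_6 = N_3 + 2·N_5 - N_1  [with N_3=2, N_5=5, N_1=2]  = 10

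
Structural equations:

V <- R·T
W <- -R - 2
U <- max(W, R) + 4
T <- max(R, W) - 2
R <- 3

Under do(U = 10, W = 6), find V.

12

Setting U = 10, W = 6 by intervention discards those variables' equations.
T = max(R, W) - 2  [with R=3, W=6]  = 4
V = R·T  [with R=3, T=4]  = 12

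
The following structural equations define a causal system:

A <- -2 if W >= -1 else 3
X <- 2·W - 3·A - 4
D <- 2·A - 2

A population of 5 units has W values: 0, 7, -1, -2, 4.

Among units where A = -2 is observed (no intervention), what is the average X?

Conditioning on A=-2 selects the 4 unit(s) with W ∈ {0, 7, -1, 4}. Their X values: 2, 16, 0, 10. Mean = 7.

7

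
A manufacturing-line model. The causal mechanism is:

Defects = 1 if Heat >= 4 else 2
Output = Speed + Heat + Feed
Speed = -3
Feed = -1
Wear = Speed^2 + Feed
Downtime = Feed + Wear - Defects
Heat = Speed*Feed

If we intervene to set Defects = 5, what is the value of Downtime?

2

Under do(Defects=5), the mechanism Defects = 1 if Heat >= 4 else 2 is discarded; Defects is fixed at 5.
Wear = Speed^2 + Feed  [with Speed=-3, Feed=-1]  = 8
Downtime = Feed + Wear - Defects  [with Feed=-1, Wear=8, Defects=5]  = 2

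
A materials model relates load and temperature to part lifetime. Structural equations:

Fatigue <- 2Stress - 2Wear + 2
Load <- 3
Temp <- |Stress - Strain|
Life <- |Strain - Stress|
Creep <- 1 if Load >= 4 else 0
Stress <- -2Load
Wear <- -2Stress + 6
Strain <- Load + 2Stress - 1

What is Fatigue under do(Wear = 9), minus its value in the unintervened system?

Intervening sets Wear = 9 and removes its equation (Wear <- -2Stress + 6).
Stress = -2Load  [with Load=3]  = -6
Fatigue = 2Stress - 2Wear + 2  [with Stress=-6, Wear=9]  = -28
Without intervention: Stress = -2Load  [with Load=3]  = -6; Wear = -2Stress + 6  [with Stress=-6]  = 18; Fatigue = 2Stress - 2Wear + 2  [with Stress=-6, Wear=18]  = -46.
Change = -28 − (-46) = 18.

18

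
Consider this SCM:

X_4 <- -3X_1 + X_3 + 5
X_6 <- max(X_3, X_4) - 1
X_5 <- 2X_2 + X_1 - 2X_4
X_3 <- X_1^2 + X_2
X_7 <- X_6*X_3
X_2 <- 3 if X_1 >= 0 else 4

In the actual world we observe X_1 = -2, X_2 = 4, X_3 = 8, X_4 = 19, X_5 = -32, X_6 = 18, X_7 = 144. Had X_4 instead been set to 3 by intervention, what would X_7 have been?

The intervention breaks the incoming arrows to X_4: X_4 <- -3X_1 + X_3 + 5 no longer applies, and X_4 = 3.
X_2 = 3 if X_1 >= 0 else 4  [with X_1=-2]  = 4
X_3 = X_1^2 + X_2  [with X_1=-2, X_2=4]  = 8
X_6 = max(X_3, X_4) - 1  [with X_3=8, X_4=3]  = 7
X_7 = X_6*X_3  [with X_6=7, X_3=8]  = 56

56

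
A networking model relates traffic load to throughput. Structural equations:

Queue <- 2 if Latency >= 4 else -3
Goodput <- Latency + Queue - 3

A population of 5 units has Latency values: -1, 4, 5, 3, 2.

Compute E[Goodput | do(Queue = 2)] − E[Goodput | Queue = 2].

The intervention sets Queue=2 in all 5 units regardless of Latency. Recomputing Goodput per unit gives -2, 3, 4, 2, 1; average 1.6.
Observing Queue=2 restricts to units where Queue's equation naturally yields 2: Latency ∈ {4, 5}. In that subpopulation Goodput = 3, 4, mean 3.5.
Difference = 1.6 − 3.5 = -1.9.

-1.9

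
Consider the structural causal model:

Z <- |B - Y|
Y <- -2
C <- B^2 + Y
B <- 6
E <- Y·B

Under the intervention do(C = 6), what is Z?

The intervention breaks the incoming arrows to C: C <- B^2 + Y no longer applies, and C = 6.
Z is not downstream of the intervention, so its value is determined by the original equations.
Z = |B - Y|  [with B=6, Y=-2]  = 8

8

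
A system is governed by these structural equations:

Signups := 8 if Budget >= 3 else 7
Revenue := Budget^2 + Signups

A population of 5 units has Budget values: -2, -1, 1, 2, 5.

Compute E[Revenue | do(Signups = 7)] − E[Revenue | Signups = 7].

The intervention sets Signups=7 in all 5 units regardless of Budget. Recomputing Revenue per unit gives 11, 8, 8, 11, 32; average 14.
Observing Signups=7 restricts to units where Signups's equation naturally yields 7: Budget ∈ {-2, -1, 1, 2}. In that subpopulation Revenue = 11, 8, 8, 11, mean 9.5.
Difference = 14 − 9.5 = 4.5.

4.5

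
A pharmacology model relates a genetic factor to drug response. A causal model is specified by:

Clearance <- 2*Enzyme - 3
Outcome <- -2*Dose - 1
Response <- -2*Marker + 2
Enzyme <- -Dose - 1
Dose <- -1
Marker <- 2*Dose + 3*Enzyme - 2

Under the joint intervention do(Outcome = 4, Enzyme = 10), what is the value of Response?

Under do(Outcome = 4, Enzyme = 10), each intervened variable's structural equation is replaced by its fixed value.
Marker = 2*Dose + 3*Enzyme - 2  [with Dose=-1, Enzyme=10]  = 26
Response = -2*Marker + 2  [with Marker=26]  = -50

-50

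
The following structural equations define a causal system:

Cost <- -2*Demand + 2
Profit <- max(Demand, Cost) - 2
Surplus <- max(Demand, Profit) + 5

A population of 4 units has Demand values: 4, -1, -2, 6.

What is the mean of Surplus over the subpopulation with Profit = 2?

8

Observing Profit=2 restricts to units where Profit's equation naturally yields 2: Demand ∈ {4, -1}. In that subpopulation Surplus = 9, 7, mean 8.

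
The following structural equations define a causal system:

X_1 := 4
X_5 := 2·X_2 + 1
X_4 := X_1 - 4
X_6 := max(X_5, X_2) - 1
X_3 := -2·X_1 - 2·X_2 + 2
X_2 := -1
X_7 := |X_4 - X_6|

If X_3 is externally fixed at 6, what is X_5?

-1

do(X_3=6) replaces the equation X_3 := -2·X_1 - 2·X_2 + 2 with the constant X_3 = 6.
X_5 is not downstream of the intervention, so its value is determined by the original equations.
X_5 = 2·X_2 + 1  [with X_2=-1]  = -1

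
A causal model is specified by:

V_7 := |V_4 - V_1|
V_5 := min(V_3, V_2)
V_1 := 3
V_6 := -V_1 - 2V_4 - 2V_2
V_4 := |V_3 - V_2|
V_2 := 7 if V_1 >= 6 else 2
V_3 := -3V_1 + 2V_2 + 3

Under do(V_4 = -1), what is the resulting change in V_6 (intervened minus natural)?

10

Under do(V_4=-1), the mechanism V_4 := |V_3 - V_2| is discarded; V_4 is fixed at -1.
V_2 = 7 if V_1 >= 6 else 2  [with V_1=3]  = 2
V_6 = -V_1 - 2V_4 - 2V_2  [with V_1=3, V_4=-1, V_2=2]  = -5
Without intervention: V_2 = 7 if V_1 >= 6 else 2  [with V_1=3]  = 2; V_3 = -3V_1 + 2V_2 + 3  [with V_1=3, V_2=2]  = -2; V_4 = |V_3 - V_2|  [with V_3=-2, V_2=2]  = 4; V_6 = -V_1 - 2V_4 - 2V_2  [with V_1=3, V_4=4, V_2=2]  = -15.
Change = -5 − (-15) = 10.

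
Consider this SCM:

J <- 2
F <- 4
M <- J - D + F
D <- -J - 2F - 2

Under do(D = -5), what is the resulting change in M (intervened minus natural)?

-7

The intervention breaks the incoming arrows to D: D <- -J - 2F - 2 no longer applies, and D = -5.
M = J - D + F  [with J=2, D=-5, F=4]  = 11
Without intervention: D = -J - 2F - 2  [with J=2, F=4]  = -12; M = J - D + F  [with J=2, D=-12, F=4]  = 18.
Change = 11 − 18 = -7.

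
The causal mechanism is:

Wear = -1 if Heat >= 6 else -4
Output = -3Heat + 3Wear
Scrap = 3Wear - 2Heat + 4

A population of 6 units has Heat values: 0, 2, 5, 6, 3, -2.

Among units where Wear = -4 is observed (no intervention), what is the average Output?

Observing Wear=-4 restricts to units where Wear's equation naturally yields -4: Heat ∈ {0, 2, 5, 3, -2}. In that subpopulation Output = -12, -18, -27, -21, -6, mean -16.8.

-16.8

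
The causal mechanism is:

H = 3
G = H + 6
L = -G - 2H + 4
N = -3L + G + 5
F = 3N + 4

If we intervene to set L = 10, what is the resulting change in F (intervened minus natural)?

-189

do(L=10) replaces the equation L = -G - 2H + 4 with the constant L = 10.
G = H + 6  [with H=3]  = 9
N = -3L + G + 5  [with L=10, G=9]  = -16
F = 3N + 4  [with N=-16]  = -44
Without intervention: G = H + 6  [with H=3]  = 9; L = -G - 2H + 4  [with G=9, H=3]  = -11; N = -3L + G + 5  [with L=-11, G=9]  = 47; F = 3N + 4  [with N=47]  = 145.
Change = -44 − 145 = -189.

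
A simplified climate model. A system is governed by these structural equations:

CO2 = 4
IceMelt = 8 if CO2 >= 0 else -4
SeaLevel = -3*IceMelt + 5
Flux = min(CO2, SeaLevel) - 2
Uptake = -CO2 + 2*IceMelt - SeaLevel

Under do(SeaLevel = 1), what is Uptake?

11

do(SeaLevel=1) replaces the equation SeaLevel = -3*IceMelt + 5 with the constant SeaLevel = 1.
IceMelt = 8 if CO2 >= 0 else -4  [with CO2=4]  = 8
Uptake = -CO2 + 2*IceMelt - SeaLevel  [with CO2=4, IceMelt=8, SeaLevel=1]  = 11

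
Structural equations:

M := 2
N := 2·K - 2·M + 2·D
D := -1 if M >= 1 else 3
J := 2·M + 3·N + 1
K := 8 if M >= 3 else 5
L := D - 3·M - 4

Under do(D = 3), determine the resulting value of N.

12

Under do(D=3), the mechanism D := -1 if M >= 1 else 3 is discarded; D is fixed at 3.
K = 8 if M >= 3 else 5  [with M=2]  = 5
N = 2·K - 2·M + 2·D  [with K=5, M=2, D=3]  = 12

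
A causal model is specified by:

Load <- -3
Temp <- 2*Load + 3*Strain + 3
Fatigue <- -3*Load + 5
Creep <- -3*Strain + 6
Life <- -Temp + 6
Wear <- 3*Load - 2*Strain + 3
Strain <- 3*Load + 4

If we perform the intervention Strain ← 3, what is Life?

0

Under do(Strain=3), the mechanism Strain <- 3*Load + 4 is discarded; Strain is fixed at 3.
Temp = 2*Load + 3*Strain + 3  [with Load=-3, Strain=3]  = 6
Life = -Temp + 6  [with Temp=6]  = 0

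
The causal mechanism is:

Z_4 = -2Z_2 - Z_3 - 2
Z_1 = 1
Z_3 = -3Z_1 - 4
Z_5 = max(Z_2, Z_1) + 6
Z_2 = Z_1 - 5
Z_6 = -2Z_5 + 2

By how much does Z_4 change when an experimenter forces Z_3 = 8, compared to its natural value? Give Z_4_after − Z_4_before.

The intervention breaks the incoming arrows to Z_3: Z_3 = -3Z_1 - 4 no longer applies, and Z_3 = 8.
Z_2 = Z_1 - 5  [with Z_1=1]  = -4
Z_4 = -2Z_2 - Z_3 - 2  [with Z_2=-4, Z_3=8]  = -2
Without intervention: Z_2 = Z_1 - 5  [with Z_1=1]  = -4; Z_3 = -3Z_1 - 4  [with Z_1=1]  = -7; Z_4 = -2Z_2 - Z_3 - 2  [with Z_2=-4, Z_3=-7]  = 13.
Change = -2 − 13 = -15.

-15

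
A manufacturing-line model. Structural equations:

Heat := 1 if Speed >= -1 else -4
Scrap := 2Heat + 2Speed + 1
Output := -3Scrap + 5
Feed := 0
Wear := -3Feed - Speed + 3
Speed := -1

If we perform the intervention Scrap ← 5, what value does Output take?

-10

The intervention breaks the incoming arrows to Scrap: Scrap := 2Heat + 2Speed + 1 no longer applies, and Scrap = 5.
Output = -3Scrap + 5  [with Scrap=5]  = -10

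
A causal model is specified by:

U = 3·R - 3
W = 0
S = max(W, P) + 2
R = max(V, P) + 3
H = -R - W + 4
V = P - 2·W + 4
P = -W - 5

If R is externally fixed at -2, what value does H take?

6

Intervening sets R = -2 and removes its equation (R = max(V, P) + 3).
H = -R - W + 4  [with R=-2, W=0]  = 6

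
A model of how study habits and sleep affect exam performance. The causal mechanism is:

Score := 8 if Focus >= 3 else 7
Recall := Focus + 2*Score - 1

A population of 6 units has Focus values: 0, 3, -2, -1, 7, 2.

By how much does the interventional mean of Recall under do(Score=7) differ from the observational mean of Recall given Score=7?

do(Score=7) breaks Score's dependence on Focus. With Score=7 fixed, Recall across the units is 13, 16, 11, 12, 20, 15, mean 14.5.
Observing Score=7 restricts to units where Score's equation naturally yields 7: Focus ∈ {0, -2, -1, 2}. In that subpopulation Recall = 13, 11, 12, 15, mean 12.75.
Difference = 14.5 − 12.75 = 1.75.

1.75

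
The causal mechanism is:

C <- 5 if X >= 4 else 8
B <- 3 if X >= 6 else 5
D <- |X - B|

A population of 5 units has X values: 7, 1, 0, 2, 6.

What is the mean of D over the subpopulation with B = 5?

Conditioning on B=5 selects the 3 unit(s) with X ∈ {1, 0, 2}. Their D values: 4, 5, 3. Mean = 4.

4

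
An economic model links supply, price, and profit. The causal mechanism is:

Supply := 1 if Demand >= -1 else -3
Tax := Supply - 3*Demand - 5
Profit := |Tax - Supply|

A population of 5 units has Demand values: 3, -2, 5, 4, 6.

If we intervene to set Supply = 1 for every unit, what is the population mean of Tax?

-13.6

The intervention sets Supply=1 in all 5 units regardless of Demand. Recomputing Tax per unit gives -13, 2, -19, -16, -22; average -13.6.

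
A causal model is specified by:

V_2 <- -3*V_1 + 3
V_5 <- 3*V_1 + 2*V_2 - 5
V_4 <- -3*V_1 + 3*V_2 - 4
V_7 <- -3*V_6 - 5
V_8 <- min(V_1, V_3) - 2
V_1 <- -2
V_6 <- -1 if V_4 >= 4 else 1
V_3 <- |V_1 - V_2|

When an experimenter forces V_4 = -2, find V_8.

-4

do(V_4=-2) replaces the equation V_4 <- -3*V_1 + 3*V_2 - 4 with the constant V_4 = -2.
No directed path runs from V_4 to V_8, so V_8 keeps its natural value.
V_2 = -3*V_1 + 3  [with V_1=-2]  = 9
V_3 = |V_1 - V_2|  [with V_1=-2, V_2=9]  = 11
V_8 = min(V_1, V_3) - 2  [with V_1=-2, V_3=11]  = -4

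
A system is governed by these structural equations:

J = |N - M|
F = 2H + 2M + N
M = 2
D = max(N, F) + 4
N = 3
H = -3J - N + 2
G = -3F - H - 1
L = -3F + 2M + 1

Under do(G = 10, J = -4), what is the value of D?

Under do(G = 10, J = -4), each intervened variable's structural equation is replaced by its fixed value.
H = -3J - N + 2  [with J=-4, N=3]  = 11
F = 2H + 2M + N  [with H=11, M=2, N=3]  = 29
D = max(N, F) + 4  [with N=3, F=29]  = 33

33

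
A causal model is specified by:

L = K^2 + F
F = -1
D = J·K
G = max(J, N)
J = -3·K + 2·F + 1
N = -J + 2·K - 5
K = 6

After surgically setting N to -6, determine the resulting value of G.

-6

The intervention breaks the incoming arrows to N: N = -J + 2·K - 5 no longer applies, and N = -6.
J = -3·K + 2·F + 1  [with K=6, F=-1]  = -19
G = max(J, N)  [with J=-19, N=-6]  = -6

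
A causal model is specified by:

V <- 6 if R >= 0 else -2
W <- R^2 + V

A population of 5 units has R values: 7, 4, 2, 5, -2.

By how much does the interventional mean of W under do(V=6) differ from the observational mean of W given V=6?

-3.9

The intervention sets V=6 in all 5 units regardless of R. Recomputing W per unit gives 55, 22, 10, 31, 10; average 25.6.
E[W|V=6] averages over only the 4 units with V=6 (R = 7, 4, 2, 5): W = 55, 22, 10, 31, mean 29.5.
Difference = 25.6 − 29.5 = -3.9.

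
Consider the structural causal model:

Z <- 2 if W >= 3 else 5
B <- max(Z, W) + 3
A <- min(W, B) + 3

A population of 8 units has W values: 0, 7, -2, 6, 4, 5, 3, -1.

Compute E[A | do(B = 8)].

The intervention sets B=8 in all 8 units regardless of W. Recomputing A per unit gives 3, 10, 1, 9, 7, 8, 6, 2; average 5.75.

5.75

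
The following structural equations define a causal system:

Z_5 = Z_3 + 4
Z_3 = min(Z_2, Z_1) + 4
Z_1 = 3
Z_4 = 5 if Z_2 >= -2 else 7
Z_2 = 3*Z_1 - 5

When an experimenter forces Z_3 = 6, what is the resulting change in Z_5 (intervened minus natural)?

do(Z_3=6) replaces the equation Z_3 = min(Z_2, Z_1) + 4 with the constant Z_3 = 6.
Z_5 = Z_3 + 4  [with Z_3=6]  = 10
Without intervention: Z_2 = 3*Z_1 - 5  [with Z_1=3]  = 4; Z_3 = min(Z_2, Z_1) + 4  [with Z_2=4, Z_1=3]  = 7; Z_5 = Z_3 + 4  [with Z_3=7]  = 11.
Change = 10 − 11 = -1.

-1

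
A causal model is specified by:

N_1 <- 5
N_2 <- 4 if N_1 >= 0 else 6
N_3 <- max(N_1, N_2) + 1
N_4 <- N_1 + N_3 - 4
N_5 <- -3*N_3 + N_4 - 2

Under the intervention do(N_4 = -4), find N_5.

-24

Intervening sets N_4 = -4 and removes its equation (N_4 <- N_1 + N_3 - 4).
N_2 = 4 if N_1 >= 0 else 6  [with N_1=5]  = 4
N_3 = max(N_1, N_2) + 1  [with N_1=5, N_2=4]  = 6
N_5 = -3*N_3 + N_4 - 2  [with N_3=6, N_4=-4]  = -24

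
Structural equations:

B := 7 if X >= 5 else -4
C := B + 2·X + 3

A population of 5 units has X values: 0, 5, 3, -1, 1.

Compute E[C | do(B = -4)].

do(B=-4) breaks B's dependence on X. With B=-4 fixed, C across the units is -1, 9, 5, -3, 1, mean 2.2.

2.2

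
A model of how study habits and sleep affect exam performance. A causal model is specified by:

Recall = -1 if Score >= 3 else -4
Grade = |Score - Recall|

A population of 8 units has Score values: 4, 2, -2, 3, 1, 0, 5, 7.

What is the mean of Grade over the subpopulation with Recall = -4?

Observing Recall=-4 restricts to units where Recall's equation naturally yields -4: Score ∈ {2, -2, 1, 0}. In that subpopulation Grade = 6, 2, 5, 4, mean 4.25.

4.25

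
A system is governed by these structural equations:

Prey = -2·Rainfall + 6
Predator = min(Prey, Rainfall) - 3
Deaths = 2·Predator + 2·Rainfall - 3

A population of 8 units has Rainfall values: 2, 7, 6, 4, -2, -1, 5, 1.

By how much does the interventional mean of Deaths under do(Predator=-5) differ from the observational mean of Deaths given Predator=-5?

The intervention sets Predator=-5 in all 8 units regardless of Rainfall. Recomputing Deaths per unit gives -9, 1, -1, -5, -17, -15, -3, -11; average -7.5.
Observing Predator=-5 restricts to units where Predator's equation naturally yields -5: Rainfall ∈ {4, -2}. In that subpopulation Deaths = -5, -17, mean -11.
Difference = -7.5 − (-11) = 3.5.

3.5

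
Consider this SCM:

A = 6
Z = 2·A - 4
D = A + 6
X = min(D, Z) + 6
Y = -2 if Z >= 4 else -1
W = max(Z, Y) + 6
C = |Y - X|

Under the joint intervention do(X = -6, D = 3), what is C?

4

The joint intervention fixes X = -6, D = 3, removing each variable's own equation.
Z = 2·A - 4  [with A=6]  = 8
Y = -2 if Z >= 4 else -1  [with Z=8]  = -2
C = |Y - X|  [with Y=-2, X=-6]  = 4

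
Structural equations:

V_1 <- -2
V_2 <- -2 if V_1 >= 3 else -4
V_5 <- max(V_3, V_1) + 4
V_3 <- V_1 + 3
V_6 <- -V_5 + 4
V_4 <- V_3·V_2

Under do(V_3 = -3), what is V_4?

The intervention breaks the incoming arrows to V_3: V_3 <- V_1 + 3 no longer applies, and V_3 = -3.
V_2 = -2 if V_1 >= 3 else -4  [with V_1=-2]  = -4
V_4 = V_3·V_2  [with V_3=-3, V_2=-4]  = 12

12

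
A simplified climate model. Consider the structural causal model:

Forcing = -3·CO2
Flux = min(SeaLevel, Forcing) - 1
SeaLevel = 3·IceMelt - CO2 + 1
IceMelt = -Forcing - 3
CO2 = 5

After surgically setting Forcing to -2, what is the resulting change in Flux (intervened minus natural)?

8

do(Forcing=-2) replaces the equation Forcing = -3·CO2 with the constant Forcing = -2.
IceMelt = -Forcing - 3  [with Forcing=-2]  = -1
SeaLevel = 3·IceMelt - CO2 + 1  [with IceMelt=-1, CO2=5]  = -7
Flux = min(SeaLevel, Forcing) - 1  [with SeaLevel=-7, Forcing=-2]  = -8
Without intervention: Forcing = -3·CO2  [with CO2=5]  = -15; IceMelt = -Forcing - 3  [with Forcing=-15]  = 12; SeaLevel = 3·IceMelt - CO2 + 1  [with IceMelt=12, CO2=5]  = 32; Flux = min(SeaLevel, Forcing) - 1  [with SeaLevel=32, Forcing=-15]  = -16.
Change = -8 − (-16) = 8.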